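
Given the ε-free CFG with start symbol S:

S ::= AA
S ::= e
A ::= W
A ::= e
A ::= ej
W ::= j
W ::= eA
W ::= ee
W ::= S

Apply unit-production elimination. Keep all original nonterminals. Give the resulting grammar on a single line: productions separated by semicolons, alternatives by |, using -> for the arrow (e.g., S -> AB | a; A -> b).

S -> e | AA; A -> e | j | AA | eA | ee | ej; W -> e | j | AA | eA | ee

Unit productions: A->W, W->S.
Unit pairs (A ⇒* B via units): (A,S), (A,W), (W,S).
S: inherits non-unit rules of {S} → AA | e.
A: inherits non-unit rules of {A, S, W} → AA | e | eA | ee | ej | j.
W: inherits non-unit rules of {S, W} → AA | e | eA | ee | j.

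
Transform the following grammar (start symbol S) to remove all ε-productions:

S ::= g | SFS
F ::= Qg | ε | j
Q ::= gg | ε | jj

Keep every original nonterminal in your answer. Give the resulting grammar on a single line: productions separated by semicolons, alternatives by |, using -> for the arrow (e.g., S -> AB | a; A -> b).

S -> g | SS | SFS; F -> g | j | Qg; Q -> gg | jj

Nullable set: {F, Q}.
S -> SFS: F nullable, giving SFS | SS.
Drop F -> ε.
F -> Qg: Q nullable, giving Qg | g.
Drop Q -> ε.
Unchanged (no nullable symbols): S -> g; F -> j; Q -> gg; Q -> jj.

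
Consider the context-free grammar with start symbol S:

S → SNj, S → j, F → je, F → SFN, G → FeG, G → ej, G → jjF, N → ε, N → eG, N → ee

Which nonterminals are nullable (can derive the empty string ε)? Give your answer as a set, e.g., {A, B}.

Directly nullable (have an ε-rule): {N}.
Not nullable: F, G, S — each has a terminal in every rule's right-hand side or depends on a non-nullable symbol.

{N}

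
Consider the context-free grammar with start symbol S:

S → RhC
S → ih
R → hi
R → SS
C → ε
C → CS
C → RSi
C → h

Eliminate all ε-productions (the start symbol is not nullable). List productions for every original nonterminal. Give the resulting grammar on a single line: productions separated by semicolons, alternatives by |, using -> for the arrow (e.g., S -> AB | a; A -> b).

Nullable set: {C}.
S -> RhC: C nullable, giving Rh | RhC.
Drop C -> ε.
C -> CS: C nullable, giving CS | S.
Unchanged (no nullable symbols): S -> ih; C -> RSi; C -> h; R -> SS; R -> hi.

S -> Rh | ih | RhC; C -> S | h | CS | RSi; R -> SS | hi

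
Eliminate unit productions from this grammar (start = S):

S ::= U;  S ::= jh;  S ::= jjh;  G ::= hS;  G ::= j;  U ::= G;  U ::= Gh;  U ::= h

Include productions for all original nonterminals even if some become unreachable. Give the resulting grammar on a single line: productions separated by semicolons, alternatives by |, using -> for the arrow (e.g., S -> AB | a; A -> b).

S -> h | j | Gh | hS | jh | jjh; G -> j | hS; U -> h | j | Gh | hS

Unit productions: S->U, U->G.
Unit pairs (A ⇒* B via units): (S,G), (S,U), (U,G).
S: inherits non-unit rules of {G, S, U} → Gh | h | hS | j | jh | jjh.
G: inherits non-unit rules of {G} → hS | j.
U: inherits non-unit rules of {G, U} → Gh | h | hS | j.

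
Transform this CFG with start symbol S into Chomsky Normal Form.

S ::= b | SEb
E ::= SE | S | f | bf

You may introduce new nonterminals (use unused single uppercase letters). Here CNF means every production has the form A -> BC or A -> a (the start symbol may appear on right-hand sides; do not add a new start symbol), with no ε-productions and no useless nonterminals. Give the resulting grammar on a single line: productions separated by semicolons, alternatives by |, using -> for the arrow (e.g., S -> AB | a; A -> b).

S -> b | SD; A -> b; B -> f; C -> EA; D -> EA; E -> b | f | AB | SC | SE

No ε-productions.
After unit-elimination: S -> b | SEb; E -> b | f | SE | bf | SEb.
TERM: introduce A -> b, B -> f and substitute in every rule of length ≥2.
BIN: E -> SEA becomes E -> SC, C -> EA; S -> SEA becomes S -> SD, D -> EA.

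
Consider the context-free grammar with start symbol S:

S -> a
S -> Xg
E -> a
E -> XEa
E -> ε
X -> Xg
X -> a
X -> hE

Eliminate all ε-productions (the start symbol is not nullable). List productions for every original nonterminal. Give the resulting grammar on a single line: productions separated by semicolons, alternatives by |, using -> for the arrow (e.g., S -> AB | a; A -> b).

Nullable set: {E}.
Drop E -> ε.
E -> XEa: E nullable, giving XEa | Xa.
X -> hE: E nullable, giving h | hE.
Unchanged (no nullable symbols): S -> Xg; S -> a; E -> a; X -> Xg; X -> a.

S -> a | Xg; E -> a | Xa | XEa; X -> a | h | Xg | hE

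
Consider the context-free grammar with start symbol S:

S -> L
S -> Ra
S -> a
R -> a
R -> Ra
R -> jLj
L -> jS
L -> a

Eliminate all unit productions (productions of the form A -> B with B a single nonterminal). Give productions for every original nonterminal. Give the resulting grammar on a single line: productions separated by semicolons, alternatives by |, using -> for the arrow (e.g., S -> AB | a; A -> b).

S -> a | Ra | jS; L -> a | jS; R -> a | Ra | jLj

Unit productions: S->L.
Unit pairs (A ⇒* B via units): (S,L).
S: inherits non-unit rules of {L, S} → Ra | a | jS.
L: inherits non-unit rules of {L} → a | jS.
R: inherits non-unit rules of {R} → Ra | a | jLj.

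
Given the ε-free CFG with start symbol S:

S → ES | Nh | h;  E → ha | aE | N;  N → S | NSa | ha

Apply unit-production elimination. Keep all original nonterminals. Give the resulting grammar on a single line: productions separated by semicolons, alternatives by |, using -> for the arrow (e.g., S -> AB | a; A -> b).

Unit productions: E->N, N->S.
Unit pairs (A ⇒* B via units): (E,N), (E,S), (N,S).
S: inherits non-unit rules of {S} → ES | Nh | h.
E: inherits non-unit rules of {E, N, S} → ES | NSa | Nh | aE | h | ha.
N: inherits non-unit rules of {N, S} → ES | NSa | Nh | h | ha.

S -> h | ES | Nh; E -> h | ES | Nh | aE | ha | NSa; N -> h | ES | Nh | ha | NSa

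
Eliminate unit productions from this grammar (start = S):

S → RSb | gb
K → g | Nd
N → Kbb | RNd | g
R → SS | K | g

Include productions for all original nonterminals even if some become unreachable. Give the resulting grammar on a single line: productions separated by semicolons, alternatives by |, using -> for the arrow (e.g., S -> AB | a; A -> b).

S -> gb | RSb; K -> g | Nd; N -> g | Kbb | RNd; R -> g | Nd | SS

Unit productions: R->K.
Unit pairs (A ⇒* B via units): (R,K).
S: inherits non-unit rules of {S} → RSb | gb.
K: inherits non-unit rules of {K} → Nd | g.
N: inherits non-unit rules of {N} → Kbb | RNd | g.
R: inherits non-unit rules of {K, R} → Nd | SS | g.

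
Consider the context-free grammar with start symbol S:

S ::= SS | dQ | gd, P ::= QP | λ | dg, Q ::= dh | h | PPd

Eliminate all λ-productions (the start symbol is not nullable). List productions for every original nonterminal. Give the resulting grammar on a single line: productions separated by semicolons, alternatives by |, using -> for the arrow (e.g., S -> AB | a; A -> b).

Nullable set: {P}.
Drop P -> λ.
P -> QP: P nullable, giving Q | QP.
Q -> PPd: P, P nullable, giving PPd | Pd | d.
Unchanged (no nullable symbols): S -> SS; S -> dQ; S -> gd; P -> dg; Q -> dh; Q -> h.

S -> SS | dQ | gd; P -> Q | QP | dg; Q -> d | h | Pd | dh | PPd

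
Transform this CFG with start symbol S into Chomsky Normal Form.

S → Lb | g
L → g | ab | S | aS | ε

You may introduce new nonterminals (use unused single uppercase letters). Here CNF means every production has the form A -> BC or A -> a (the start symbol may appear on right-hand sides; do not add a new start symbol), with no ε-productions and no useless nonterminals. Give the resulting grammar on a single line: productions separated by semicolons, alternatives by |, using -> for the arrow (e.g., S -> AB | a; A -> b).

Nullable: {L}; after ε-elimination: S -> b | g | Lb; L -> S | g | aS | ab.
After unit-elimination: S -> b | g | Lb; L -> b | g | Lb | aS | ab.
TERM: introduce B -> a, A -> b and substitute in every rule of length ≥2.

S -> b | g | LA; A -> b; B -> a; L -> b | g | BA | BS | LA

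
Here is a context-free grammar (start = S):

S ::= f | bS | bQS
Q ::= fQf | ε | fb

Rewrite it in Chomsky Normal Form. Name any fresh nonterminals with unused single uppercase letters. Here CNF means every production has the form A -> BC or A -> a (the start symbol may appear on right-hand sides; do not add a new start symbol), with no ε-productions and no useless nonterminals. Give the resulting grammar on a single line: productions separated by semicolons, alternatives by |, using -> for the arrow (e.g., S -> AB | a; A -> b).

S -> f | BD | BS; A -> f; B -> b; C -> QA; D -> QS; Q -> AA | AB | AC

Nullable: {Q}; after ε-elimination: S -> f | bS | bQS; Q -> fb | ff | fQf.
No unit productions to eliminate.
TERM: introduce B -> b, A -> f and substitute in every rule of length ≥2.
BIN: Q -> AQA becomes Q -> AC, C -> QA; S -> BQS becomes S -> BD, D -> QS.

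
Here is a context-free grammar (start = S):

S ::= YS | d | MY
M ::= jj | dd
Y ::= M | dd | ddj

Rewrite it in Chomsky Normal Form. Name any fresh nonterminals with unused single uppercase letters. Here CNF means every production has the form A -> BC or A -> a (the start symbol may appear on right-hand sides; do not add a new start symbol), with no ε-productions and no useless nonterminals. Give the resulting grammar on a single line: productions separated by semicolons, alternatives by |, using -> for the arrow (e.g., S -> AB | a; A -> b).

No ε-productions.
After unit-elimination: S -> d | MY | YS; M -> dd | jj; Y -> dd | jj | ddj.
TERM: introduce A -> d, B -> j and substitute in every rule of length ≥2.
BIN: Y -> AAB becomes Y -> AC, C -> AB.

S -> d | MY | YS; A -> d; B -> j; C -> AB; M -> AA | BB; Y -> AA | AC | BB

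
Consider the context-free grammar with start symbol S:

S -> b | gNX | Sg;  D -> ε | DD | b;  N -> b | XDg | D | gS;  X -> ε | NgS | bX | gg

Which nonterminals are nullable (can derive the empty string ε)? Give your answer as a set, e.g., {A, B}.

{D, N, X}

Directly nullable (have an ε-rule): {D, X}.
N is nullable via N -> D (every symbol on the right is already known nullable).
Not nullable: S — each has a terminal in every rule's right-hand side or depends on a non-nullable symbol.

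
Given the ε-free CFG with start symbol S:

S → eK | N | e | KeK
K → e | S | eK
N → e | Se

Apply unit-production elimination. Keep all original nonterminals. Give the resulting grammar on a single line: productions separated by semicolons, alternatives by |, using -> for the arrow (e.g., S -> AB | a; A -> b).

S -> e | Se | eK | KeK; K -> e | Se | eK | KeK; N -> e | Se

Unit productions: K->S, S->N.
Unit pairs (A ⇒* B via units): (K,N), (K,S), (S,N).
S: inherits non-unit rules of {N, S} → KeK | Se | e | eK.
K: inherits non-unit rules of {K, N, S} → KeK | Se | e | eK.
N: inherits non-unit rules of {N} → Se | e.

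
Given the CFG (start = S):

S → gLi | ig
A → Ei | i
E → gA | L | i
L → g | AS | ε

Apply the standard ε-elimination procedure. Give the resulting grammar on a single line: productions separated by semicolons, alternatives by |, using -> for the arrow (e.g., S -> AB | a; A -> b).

S -> gi | ig | gLi; A -> i | Ei; E -> L | i | gA; L -> g | AS

Nullable set: {E, L}.
S -> gLi: L nullable, giving gLi | gi.
A -> Ei: E nullable, giving Ei | i.
E -> L: L nullable, giving L.
Drop L -> ε.
Unchanged (no nullable symbols): S -> ig; A -> i; E -> gA; E -> i; L -> AS; L -> g.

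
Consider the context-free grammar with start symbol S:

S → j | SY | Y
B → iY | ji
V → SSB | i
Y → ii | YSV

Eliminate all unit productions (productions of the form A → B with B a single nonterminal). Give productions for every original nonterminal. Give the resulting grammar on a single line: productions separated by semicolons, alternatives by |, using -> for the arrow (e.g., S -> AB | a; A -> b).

Unit productions: S->Y.
Unit pairs (A ⇒* B via units): (S,Y).
S: inherits non-unit rules of {S, Y} → SY | YSV | ii | j.
B: inherits non-unit rules of {B} → iY | ji.
V: inherits non-unit rules of {V} → SSB | i.
Y: inherits non-unit rules of {Y} → YSV | ii.

S -> j | SY | ii | YSV; B -> iY | ji; V -> i | SSB; Y -> ii | YSV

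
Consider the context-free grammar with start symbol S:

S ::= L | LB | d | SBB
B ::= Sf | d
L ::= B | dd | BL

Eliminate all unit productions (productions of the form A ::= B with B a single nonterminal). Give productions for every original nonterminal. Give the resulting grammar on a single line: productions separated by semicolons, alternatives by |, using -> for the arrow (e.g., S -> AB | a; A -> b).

Unit productions: L->B, S->L.
Unit pairs (A ⇒* B via units): (L,B), (S,B), (S,L).
S: inherits non-unit rules of {B, L, S} → BL | LB | SBB | Sf | d | dd.
B: inherits non-unit rules of {B} → Sf | d.
L: inherits non-unit rules of {B, L} → BL | Sf | d | dd.

S -> d | BL | LB | Sf | dd | SBB; B -> d | Sf; L -> d | BL | Sf | dd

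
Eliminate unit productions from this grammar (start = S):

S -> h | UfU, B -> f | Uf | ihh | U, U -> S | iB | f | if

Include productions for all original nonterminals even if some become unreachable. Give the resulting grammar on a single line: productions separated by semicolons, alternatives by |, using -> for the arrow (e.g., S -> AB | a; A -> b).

Unit productions: B->U, U->S.
Unit pairs (A ⇒* B via units): (B,S), (B,U), (U,S).
S: inherits non-unit rules of {S} → UfU | h.
B: inherits non-unit rules of {B, S, U} → Uf | UfU | f | h | iB | if | ihh.
U: inherits non-unit rules of {S, U} → UfU | f | h | iB | if.

S -> h | UfU; B -> f | h | Uf | iB | if | UfU | ihh; U -> f | h | iB | if | UfU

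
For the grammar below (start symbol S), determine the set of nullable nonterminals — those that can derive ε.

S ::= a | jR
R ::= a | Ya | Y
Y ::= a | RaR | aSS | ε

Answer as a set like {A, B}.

Directly nullable (have an ε-rule): {Y}.
R is nullable via R -> Y (every symbol on the right is already known nullable).
Not nullable: S — each has a terminal in every rule's right-hand side or depends on a non-nullable symbol.

{R, Y}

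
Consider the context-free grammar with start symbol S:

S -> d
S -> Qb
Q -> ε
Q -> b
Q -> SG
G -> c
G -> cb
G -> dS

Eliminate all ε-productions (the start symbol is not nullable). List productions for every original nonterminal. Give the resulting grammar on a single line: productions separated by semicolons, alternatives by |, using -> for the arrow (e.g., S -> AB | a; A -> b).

Nullable set: {Q}.
S -> Qb: Q nullable, giving Qb | b.
Drop Q -> ε.
Unchanged (no nullable symbols): S -> d; G -> c; G -> cb; G -> dS; Q -> SG; Q -> b.

S -> b | d | Qb; G -> c | cb | dS; Q -> b | SG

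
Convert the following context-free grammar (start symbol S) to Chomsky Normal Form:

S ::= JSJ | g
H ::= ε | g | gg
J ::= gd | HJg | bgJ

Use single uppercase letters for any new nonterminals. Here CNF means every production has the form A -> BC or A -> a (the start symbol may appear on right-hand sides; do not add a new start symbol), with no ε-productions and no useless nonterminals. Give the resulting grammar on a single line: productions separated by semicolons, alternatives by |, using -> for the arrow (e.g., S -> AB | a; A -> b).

Nullable: {H}; after ε-elimination: S -> g | JSJ; H -> g | gg; J -> Jg | gd | HJg | bgJ.
No unit productions to eliminate.
TERM: introduce B -> b, C -> d, A -> g and substitute in every rule of length ≥2.
BIN: J -> BAJ becomes J -> BD, D -> AJ; J -> HJA becomes J -> HE, E -> JA; S -> JSJ becomes S -> JF, F -> SJ.

S -> g | JF; A -> g; B -> b; C -> d; D -> AJ; E -> JA; F -> SJ; H -> g | AA; J -> AC | BD | HE | JA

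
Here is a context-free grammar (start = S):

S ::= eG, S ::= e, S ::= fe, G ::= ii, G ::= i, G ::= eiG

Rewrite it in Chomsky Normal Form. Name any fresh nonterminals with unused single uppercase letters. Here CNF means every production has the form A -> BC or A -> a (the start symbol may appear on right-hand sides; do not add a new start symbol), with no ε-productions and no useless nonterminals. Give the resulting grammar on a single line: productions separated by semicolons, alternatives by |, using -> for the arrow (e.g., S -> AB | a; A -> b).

No ε-productions.
No unit productions to eliminate.
TERM: introduce A -> e, C -> f, B -> i and substitute in every rule of length ≥2.
BIN: G -> ABG becomes G -> AD, D -> BG.

S -> e | AG | CA; A -> e; B -> i; C -> f; D -> BG; G -> i | AD | BB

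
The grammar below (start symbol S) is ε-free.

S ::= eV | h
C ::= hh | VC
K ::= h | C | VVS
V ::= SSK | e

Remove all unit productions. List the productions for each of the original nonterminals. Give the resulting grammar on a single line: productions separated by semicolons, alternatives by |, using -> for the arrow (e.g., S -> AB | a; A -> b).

S -> h | eV; C -> VC | hh; K -> h | VC | hh | VVS; V -> e | SSK

Unit productions: K->C.
Unit pairs (A ⇒* B via units): (K,C).
S: inherits non-unit rules of {S} → eV | h.
C: inherits non-unit rules of {C} → VC | hh.
K: inherits non-unit rules of {C, K} → VC | VVS | h | hh.
V: inherits non-unit rules of {V} → SSK | e.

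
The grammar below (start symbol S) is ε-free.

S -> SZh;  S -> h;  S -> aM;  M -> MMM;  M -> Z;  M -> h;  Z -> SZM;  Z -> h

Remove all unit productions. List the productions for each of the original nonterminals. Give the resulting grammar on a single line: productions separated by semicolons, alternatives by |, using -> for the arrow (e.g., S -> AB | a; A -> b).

Unit productions: M->Z.
Unit pairs (A ⇒* B via units): (M,Z).
S: inherits non-unit rules of {S} → SZh | aM | h.
M: inherits non-unit rules of {M, Z} → MMM | SZM | h.
Z: inherits non-unit rules of {Z} → SZM | h.

S -> h | aM | SZh; M -> h | MMM | SZM; Z -> h | SZM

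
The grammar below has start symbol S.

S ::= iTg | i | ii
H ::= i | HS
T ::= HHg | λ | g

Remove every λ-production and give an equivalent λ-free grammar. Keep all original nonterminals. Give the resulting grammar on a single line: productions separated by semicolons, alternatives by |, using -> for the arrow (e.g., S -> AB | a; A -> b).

Nullable set: {T}.
S -> iTg: T nullable, giving iTg | ig.
Drop T -> λ.
Unchanged (no nullable symbols): S -> i; S -> ii; H -> HS; H -> i; T -> HHg; T -> g.

S -> i | ig | ii | iTg; H -> i | HS; T -> g | HHg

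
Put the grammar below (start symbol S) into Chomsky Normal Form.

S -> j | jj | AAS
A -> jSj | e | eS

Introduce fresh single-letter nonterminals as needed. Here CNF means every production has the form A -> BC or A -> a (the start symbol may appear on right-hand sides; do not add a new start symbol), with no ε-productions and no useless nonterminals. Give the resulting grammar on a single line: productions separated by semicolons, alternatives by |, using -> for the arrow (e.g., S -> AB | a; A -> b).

S -> j | AE | CC; A -> e | BS | CD; B -> e; C -> j; D -> SC; E -> AS

No ε-productions.
No unit productions to eliminate.
TERM: introduce B -> e, C -> j and substitute in every rule of length ≥2.
BIN: A -> CSC becomes A -> CD, D -> SC; S -> AAS becomes S -> AE, E -> AS.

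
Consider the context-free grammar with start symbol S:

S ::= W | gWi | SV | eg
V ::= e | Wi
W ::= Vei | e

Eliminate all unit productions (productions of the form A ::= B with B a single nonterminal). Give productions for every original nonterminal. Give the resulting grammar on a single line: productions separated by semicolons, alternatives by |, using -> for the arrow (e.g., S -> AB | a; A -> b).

Unit productions: S->W.
Unit pairs (A ⇒* B via units): (S,W).
S: inherits non-unit rules of {S, W} → SV | Vei | e | eg | gWi.
V: inherits non-unit rules of {V} → Wi | e.
W: inherits non-unit rules of {W} → Vei | e.

S -> e | SV | eg | Vei | gWi; V -> e | Wi; W -> e | Vei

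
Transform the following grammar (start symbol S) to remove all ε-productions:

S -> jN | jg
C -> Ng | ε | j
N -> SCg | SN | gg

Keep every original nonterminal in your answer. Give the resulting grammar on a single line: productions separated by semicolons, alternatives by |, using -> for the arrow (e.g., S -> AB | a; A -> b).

S -> jN | jg; C -> j | Ng; N -> SN | Sg | gg | SCg

Nullable set: {C}.
Drop C -> ε.
N -> SCg: C nullable, giving SCg | Sg.
Unchanged (no nullable symbols): S -> jN; S -> jg; C -> Ng; C -> j; N -> SN; N -> gg.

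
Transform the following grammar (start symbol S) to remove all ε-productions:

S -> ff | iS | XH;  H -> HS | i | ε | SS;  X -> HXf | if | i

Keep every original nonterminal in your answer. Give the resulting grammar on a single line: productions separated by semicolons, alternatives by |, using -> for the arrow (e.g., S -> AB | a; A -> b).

Nullable set: {H}.
S -> XH: H nullable, giving X | XH.
Drop H -> ε.
H -> HS: H nullable, giving HS | S.
X -> HXf: H nullable, giving HXf | Xf.
Unchanged (no nullable symbols): S -> ff; S -> iS; H -> SS; H -> i; X -> i; X -> if.

S -> X | XH | ff | iS; H -> S | i | HS | SS; X -> i | Xf | if | HXf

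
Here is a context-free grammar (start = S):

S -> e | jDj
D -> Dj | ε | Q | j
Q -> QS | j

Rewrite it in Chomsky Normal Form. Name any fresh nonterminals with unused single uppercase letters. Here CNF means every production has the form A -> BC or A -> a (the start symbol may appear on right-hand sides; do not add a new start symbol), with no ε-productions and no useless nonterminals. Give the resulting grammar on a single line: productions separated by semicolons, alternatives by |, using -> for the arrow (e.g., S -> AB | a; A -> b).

S -> e | AA | AB; A -> j; B -> DA; D -> j | DA | QS; Q -> j | QS

Nullable: {D}; after ε-elimination: S -> e | jj | jDj; D -> Q | j | Dj; Q -> j | QS.
After unit-elimination: S -> e | jj | jDj; D -> j | Dj | QS; Q -> j | QS.
TERM: introduce A -> j and substitute in every rule of length ≥2.
BIN: S -> ADA becomes S -> AB, B -> DA.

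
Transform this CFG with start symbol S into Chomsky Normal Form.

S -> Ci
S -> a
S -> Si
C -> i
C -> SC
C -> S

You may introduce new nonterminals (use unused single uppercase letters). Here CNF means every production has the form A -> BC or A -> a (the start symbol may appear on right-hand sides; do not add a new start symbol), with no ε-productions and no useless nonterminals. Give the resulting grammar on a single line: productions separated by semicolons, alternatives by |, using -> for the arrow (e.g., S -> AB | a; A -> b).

S -> a | CA | SA; A -> i; C -> a | i | CA | SA | SC

No ε-productions.
After unit-elimination: S -> a | Ci | Si; C -> a | i | Ci | SC | Si.
TERM: introduce A -> i and substitute in every rule of length ≥2.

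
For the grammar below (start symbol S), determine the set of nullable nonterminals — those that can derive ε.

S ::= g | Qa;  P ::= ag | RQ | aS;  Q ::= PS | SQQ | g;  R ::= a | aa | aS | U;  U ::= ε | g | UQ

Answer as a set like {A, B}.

Directly nullable (have an ε-rule): {U}.
R is nullable via R -> U (every symbol on the right is already known nullable).
Not nullable: P, Q, S — each has a terminal in every rule's right-hand side or depends on a non-nullable symbol.

{R, U}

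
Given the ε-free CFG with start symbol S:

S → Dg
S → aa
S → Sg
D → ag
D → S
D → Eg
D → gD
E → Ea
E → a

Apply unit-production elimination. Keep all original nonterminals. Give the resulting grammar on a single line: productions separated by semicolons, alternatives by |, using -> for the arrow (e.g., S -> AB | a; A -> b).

Unit productions: D->S.
Unit pairs (A ⇒* B via units): (D,S).
S: inherits non-unit rules of {S} → Dg | Sg | aa.
D: inherits non-unit rules of {D, S} → Dg | Eg | Sg | aa | ag | gD.
E: inherits non-unit rules of {E} → Ea | a.

S -> Dg | Sg | aa; D -> Dg | Eg | Sg | aa | ag | gD; E -> a | Ea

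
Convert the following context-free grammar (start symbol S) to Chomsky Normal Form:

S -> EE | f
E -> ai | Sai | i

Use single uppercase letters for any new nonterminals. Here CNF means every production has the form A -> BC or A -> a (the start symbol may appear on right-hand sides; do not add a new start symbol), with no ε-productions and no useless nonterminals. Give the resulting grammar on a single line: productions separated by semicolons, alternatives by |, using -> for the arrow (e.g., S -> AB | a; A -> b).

S -> f | EE; A -> a; B -> i; C -> AB; E -> i | AB | SC

No ε-productions.
No unit productions to eliminate.
TERM: introduce A -> a, B -> i and substitute in every rule of length ≥2.
BIN: E -> SAB becomes E -> SC, C -> AB.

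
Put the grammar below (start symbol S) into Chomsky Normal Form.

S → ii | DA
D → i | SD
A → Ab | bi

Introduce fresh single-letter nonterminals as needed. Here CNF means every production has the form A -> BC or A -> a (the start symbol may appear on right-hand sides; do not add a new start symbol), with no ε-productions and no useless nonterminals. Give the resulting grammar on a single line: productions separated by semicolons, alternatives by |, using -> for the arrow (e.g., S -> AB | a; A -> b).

No ε-productions.
No unit productions to eliminate.
TERM: introduce B -> b, C -> i and substitute in every rule of length ≥2.

S -> CC | DA; A -> AB | BC; B -> b; C -> i; D -> i | SD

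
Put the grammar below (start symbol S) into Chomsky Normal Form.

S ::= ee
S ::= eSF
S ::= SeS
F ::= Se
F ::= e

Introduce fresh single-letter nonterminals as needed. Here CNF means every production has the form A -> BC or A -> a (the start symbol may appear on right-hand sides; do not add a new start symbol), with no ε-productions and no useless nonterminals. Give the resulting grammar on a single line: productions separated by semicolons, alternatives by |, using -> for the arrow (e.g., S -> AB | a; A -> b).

S -> AA | AB | SC; A -> e; B -> SF; C -> AS; F -> e | SA

No ε-productions.
No unit productions to eliminate.
TERM: introduce A -> e and substitute in every rule of length ≥2.
BIN: S -> ASF becomes S -> AB, B -> SF; S -> SAS becomes S -> SC, C -> AS.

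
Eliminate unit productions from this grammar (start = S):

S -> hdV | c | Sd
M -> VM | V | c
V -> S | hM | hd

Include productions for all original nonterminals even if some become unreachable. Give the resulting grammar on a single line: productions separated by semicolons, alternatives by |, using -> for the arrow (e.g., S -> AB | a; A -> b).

S -> c | Sd | hdV; M -> c | Sd | VM | hM | hd | hdV; V -> c | Sd | hM | hd | hdV

Unit productions: M->V, V->S.
Unit pairs (A ⇒* B via units): (M,S), (M,V), (V,S).
S: inherits non-unit rules of {S} → Sd | c | hdV.
M: inherits non-unit rules of {M, S, V} → Sd | VM | c | hM | hd | hdV.
V: inherits non-unit rules of {S, V} → Sd | c | hM | hd | hdV.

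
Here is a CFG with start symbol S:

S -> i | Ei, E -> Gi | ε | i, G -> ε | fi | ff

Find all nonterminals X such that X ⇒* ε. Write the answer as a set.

Directly nullable (have an ε-rule): {E, G}.
Not nullable: S — each has a terminal in every rule's right-hand side or depends on a non-nullable symbol.

{E, G}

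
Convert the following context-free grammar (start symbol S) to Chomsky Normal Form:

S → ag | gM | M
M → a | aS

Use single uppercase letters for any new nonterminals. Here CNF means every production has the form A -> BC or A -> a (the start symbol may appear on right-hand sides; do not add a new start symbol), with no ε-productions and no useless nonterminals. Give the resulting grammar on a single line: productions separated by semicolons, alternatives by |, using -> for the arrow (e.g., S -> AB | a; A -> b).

S -> a | AB | AS | BM; A -> a; B -> g; M -> a | AS

No ε-productions.
After unit-elimination: S -> a | aS | ag | gM; M -> a | aS.
TERM: introduce A -> a, B -> g and substitute in every rule of length ≥2.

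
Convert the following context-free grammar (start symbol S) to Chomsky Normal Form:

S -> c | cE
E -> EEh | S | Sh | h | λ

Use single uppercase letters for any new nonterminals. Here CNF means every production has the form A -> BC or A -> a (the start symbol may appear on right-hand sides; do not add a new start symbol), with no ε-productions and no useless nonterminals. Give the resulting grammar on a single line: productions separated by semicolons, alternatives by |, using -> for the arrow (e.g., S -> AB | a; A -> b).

S -> c | BE; A -> h; B -> c; C -> EA; E -> c | h | BE | EA | EC | SA

Nullable: {E}; after ε-elimination: S -> c | cE; E -> S | h | Eh | Sh | EEh.
After unit-elimination: S -> c | cE; E -> c | h | Eh | Sh | cE | EEh.
TERM: introduce B -> c, A -> h and substitute in every rule of length ≥2.
BIN: E -> EEA becomes E -> EC, C -> EA.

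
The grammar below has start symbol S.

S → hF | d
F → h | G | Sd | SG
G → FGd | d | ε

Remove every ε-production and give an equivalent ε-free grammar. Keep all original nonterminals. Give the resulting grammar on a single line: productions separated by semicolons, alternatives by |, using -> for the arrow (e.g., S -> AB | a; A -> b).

Nullable set: {F, G}.
S -> hF: F nullable, giving h | hF.
F -> G: G nullable, giving G.
F -> SG: G nullable, giving S | SG.
Drop G -> ε.
G -> FGd: F, G nullable, giving FGd | Fd | Gd | d.
Unchanged (no nullable symbols): S -> d; F -> Sd; F -> h; G -> d.

S -> d | h | hF; F -> G | S | h | SG | Sd; G -> d | Fd | Gd | FGd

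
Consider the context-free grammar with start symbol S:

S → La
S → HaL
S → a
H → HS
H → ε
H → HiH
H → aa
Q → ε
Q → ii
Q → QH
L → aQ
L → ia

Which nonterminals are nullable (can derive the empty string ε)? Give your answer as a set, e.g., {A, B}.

Directly nullable (have an ε-rule): {H, Q}.
Not nullable: L, S — each has a terminal in every rule's right-hand side or depends on a non-nullable symbol.

{H, Q}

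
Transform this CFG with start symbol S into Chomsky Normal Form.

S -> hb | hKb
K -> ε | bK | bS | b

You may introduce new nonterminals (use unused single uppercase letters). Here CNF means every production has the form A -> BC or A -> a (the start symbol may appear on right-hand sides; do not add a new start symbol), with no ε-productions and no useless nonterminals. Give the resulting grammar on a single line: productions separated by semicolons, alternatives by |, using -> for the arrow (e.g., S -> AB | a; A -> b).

Nullable: {K}; after ε-elimination: S -> hb | hKb; K -> b | bK | bS.
No unit productions to eliminate.
TERM: introduce A -> b, B -> h and substitute in every rule of length ≥2.
BIN: S -> BKA becomes S -> BC, C -> KA.

S -> BA | BC; A -> b; B -> h; C -> KA; K -> b | AK | AS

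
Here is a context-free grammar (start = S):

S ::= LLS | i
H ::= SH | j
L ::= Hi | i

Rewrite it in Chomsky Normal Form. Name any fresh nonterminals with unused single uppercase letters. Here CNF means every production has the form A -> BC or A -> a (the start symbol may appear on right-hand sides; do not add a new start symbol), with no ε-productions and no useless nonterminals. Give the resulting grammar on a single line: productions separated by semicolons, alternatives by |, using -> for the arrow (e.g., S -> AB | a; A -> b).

S -> i | LB; A -> i; B -> LS; H -> j | SH; L -> i | HA

No ε-productions.
No unit productions to eliminate.
TERM: introduce A -> i and substitute in every rule of length ≥2.
BIN: S -> LLS becomes S -> LB, B -> LS.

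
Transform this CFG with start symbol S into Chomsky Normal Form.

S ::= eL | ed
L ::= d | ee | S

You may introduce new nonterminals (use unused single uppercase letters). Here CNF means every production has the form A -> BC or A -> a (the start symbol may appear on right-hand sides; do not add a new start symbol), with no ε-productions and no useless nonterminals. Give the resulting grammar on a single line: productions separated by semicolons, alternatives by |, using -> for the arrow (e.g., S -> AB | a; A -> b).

No ε-productions.
After unit-elimination: S -> eL | ed; L -> d | eL | ed | ee.
TERM: introduce B -> d, A -> e and substitute in every rule of length ≥2.

S -> AB | AL; A -> e; B -> d; L -> d | AA | AB | AL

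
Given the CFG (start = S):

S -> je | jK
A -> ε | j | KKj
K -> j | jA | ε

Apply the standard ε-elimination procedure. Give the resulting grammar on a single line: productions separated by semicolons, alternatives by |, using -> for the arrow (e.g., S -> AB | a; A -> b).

Nullable set: {A, K}.
S -> jK: K nullable, giving j | jK.
Drop A -> ε.
A -> KKj: K, K nullable, giving KKj | Kj | j.
Drop K -> ε.
K -> jA: A nullable, giving j | jA.
Unchanged (no nullable symbols): S -> je; A -> j; K -> j.

S -> j | jK | je; A -> j | Kj | KKj; K -> j | jA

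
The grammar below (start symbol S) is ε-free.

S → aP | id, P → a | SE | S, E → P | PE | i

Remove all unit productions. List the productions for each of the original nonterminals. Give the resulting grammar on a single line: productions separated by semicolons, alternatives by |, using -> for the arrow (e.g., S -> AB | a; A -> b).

Unit productions: E->P, P->S.
Unit pairs (A ⇒* B via units): (E,P), (E,S), (P,S).
S: inherits non-unit rules of {S} → aP | id.
E: inherits non-unit rules of {E, P, S} → PE | SE | a | aP | i | id.
P: inherits non-unit rules of {P, S} → SE | a | aP | id.

S -> aP | id; E -> a | i | PE | SE | aP | id; P -> a | SE | aP | id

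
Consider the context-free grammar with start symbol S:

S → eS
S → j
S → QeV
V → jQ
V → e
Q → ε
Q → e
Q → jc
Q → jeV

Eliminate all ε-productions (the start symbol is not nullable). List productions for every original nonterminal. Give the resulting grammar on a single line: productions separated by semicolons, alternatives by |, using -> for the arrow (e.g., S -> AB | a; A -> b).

Nullable set: {Q}.
S -> QeV: Q nullable, giving QeV | eV.
Drop Q -> ε.
V -> jQ: Q nullable, giving j | jQ.
Unchanged (no nullable symbols): S -> eS; S -> j; Q -> e; Q -> jc; Q -> jeV; V -> e.

S -> j | eS | eV | QeV; Q -> e | jc | jeV; V -> e | j | jQ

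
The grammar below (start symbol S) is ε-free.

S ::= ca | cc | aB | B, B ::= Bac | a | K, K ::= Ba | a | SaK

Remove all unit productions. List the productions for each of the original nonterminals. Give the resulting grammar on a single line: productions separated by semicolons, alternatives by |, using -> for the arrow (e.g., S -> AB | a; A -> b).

S -> a | Ba | aB | ca | cc | Bac | SaK; B -> a | Ba | Bac | SaK; K -> a | Ba | SaK

Unit productions: B->K, S->B.
Unit pairs (A ⇒* B via units): (B,K), (S,B), (S,K).
S: inherits non-unit rules of {B, K, S} → Ba | Bac | SaK | a | aB | ca | cc.
B: inherits non-unit rules of {B, K} → Ba | Bac | SaK | a.
K: inherits non-unit rules of {K} → Ba | SaK | a.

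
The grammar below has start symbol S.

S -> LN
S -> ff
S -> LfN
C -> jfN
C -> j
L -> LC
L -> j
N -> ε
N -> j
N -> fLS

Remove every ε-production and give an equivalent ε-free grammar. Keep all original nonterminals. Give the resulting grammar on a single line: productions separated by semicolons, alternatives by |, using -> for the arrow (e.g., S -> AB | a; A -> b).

Nullable set: {N}.
S -> LN: N nullable, giving L | LN.
S -> LfN: N nullable, giving Lf | LfN.
C -> jfN: N nullable, giving jf | jfN.
Drop N -> ε.
Unchanged (no nullable symbols): S -> ff; C -> j; L -> LC; L -> j; N -> fLS; N -> j.

S -> L | LN | Lf | ff | LfN; C -> j | jf | jfN; L -> j | LC; N -> j | fLS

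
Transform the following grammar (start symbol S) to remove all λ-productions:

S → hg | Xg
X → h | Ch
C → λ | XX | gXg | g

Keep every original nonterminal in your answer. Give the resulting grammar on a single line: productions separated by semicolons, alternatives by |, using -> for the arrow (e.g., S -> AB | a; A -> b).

Nullable set: {C}.
Drop C -> λ.
X -> Ch: C nullable, giving Ch | h.
Unchanged (no nullable symbols): S -> Xg; S -> hg; C -> XX; C -> g; C -> gXg; X -> h.

S -> Xg | hg; C -> g | XX | gXg; X -> h | Ch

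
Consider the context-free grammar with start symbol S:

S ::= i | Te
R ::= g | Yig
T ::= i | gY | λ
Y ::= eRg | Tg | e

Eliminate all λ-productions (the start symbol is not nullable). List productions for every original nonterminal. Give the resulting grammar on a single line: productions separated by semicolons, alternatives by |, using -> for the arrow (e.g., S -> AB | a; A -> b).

S -> e | i | Te; R -> g | Yig; T -> i | gY; Y -> e | g | Tg | eRg

Nullable set: {T}.
S -> Te: T nullable, giving Te | e.
Drop T -> λ.
Y -> Tg: T nullable, giving Tg | g.
Unchanged (no nullable symbols): S -> i; R -> Yig; R -> g; T -> gY; T -> i; Y -> e; Y -> eRg.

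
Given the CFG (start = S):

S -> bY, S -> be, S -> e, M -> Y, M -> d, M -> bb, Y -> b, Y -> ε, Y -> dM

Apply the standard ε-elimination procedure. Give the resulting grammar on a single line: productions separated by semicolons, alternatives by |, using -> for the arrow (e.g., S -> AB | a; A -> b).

S -> b | e | bY | be; M -> Y | d | bb; Y -> b | d | dM

Nullable set: {M, Y}.
S -> bY: Y nullable, giving b | bY.
M -> Y: Y nullable, giving Y.
Drop Y -> ε.
Y -> dM: M nullable, giving d | dM.
Unchanged (no nullable symbols): S -> be; S -> e; M -> bb; M -> d; Y -> b.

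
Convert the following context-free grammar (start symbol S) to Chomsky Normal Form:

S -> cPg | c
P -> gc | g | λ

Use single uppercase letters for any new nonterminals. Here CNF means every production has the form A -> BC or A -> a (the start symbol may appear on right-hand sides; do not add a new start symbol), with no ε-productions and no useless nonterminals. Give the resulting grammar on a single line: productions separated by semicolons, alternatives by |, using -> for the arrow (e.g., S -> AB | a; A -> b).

S -> c | BA | BC; A -> g; B -> c; C -> PA; P -> g | AB

Nullable: {P}; after ε-elimination: S -> c | cg | cPg; P -> g | gc.
No unit productions to eliminate.
TERM: introduce B -> c, A -> g and substitute in every rule of length ≥2.
BIN: S -> BPA becomes S -> BC, C -> PA.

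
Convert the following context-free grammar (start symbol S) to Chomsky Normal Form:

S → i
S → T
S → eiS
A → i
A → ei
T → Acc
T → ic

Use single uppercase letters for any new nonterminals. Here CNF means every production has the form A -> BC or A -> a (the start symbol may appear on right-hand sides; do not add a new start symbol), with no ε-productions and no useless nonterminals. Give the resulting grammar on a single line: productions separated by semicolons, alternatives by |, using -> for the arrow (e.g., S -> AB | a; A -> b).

S -> i | AE | BF | CD; A -> i | BC; B -> e; C -> i; D -> c; E -> DD; F -> CS

No ε-productions.
After unit-elimination: S -> i | ic | Acc | eiS; A -> i | ei; T -> ic | Acc.
TERM: introduce D -> c, B -> e, C -> i and substitute in every rule of length ≥2.
BIN: S -> ADD becomes S -> AE, E -> DD; S -> BCS becomes S -> BF, F -> CS; T -> ADD becomes T -> AG, G -> DD.
Drop unreachable/unproductive: T.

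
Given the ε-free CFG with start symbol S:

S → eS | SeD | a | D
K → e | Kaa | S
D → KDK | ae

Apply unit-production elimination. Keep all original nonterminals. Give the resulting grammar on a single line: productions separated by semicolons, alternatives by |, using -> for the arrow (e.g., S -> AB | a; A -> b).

Unit productions: K->S, S->D.
Unit pairs (A ⇒* B via units): (K,D), (K,S), (S,D).
S: inherits non-unit rules of {D, S} → KDK | SeD | a | ae | eS.
D: inherits non-unit rules of {D} → KDK | ae.
K: inherits non-unit rules of {D, K, S} → KDK | Kaa | SeD | a | ae | e | eS.

S -> a | ae | eS | KDK | SeD; D -> ae | KDK; K -> a | e | ae | eS | KDK | Kaa | SeD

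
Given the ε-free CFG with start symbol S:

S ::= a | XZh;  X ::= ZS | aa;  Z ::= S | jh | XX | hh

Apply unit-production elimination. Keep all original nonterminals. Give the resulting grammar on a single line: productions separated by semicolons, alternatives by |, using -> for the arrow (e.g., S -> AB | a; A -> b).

S -> a | XZh; X -> ZS | aa; Z -> a | XX | hh | jh | XZh

Unit productions: Z->S.
Unit pairs (A ⇒* B via units): (Z,S).
S: inherits non-unit rules of {S} → XZh | a.
X: inherits non-unit rules of {X} → ZS | aa.
Z: inherits non-unit rules of {S, Z} → XX | XZh | a | hh | jh.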